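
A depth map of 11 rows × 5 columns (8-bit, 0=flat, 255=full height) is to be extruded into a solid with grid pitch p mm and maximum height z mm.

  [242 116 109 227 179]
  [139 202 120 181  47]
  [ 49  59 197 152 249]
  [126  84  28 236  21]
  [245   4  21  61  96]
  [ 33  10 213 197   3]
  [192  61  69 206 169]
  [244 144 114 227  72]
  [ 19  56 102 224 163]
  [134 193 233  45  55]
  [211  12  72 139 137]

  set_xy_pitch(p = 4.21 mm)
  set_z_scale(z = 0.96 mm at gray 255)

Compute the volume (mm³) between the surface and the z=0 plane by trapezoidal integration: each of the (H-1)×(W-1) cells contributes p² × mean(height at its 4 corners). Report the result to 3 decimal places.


333.413

height_mm = gray/255 × 0.96; cell vol = 4.21² × mean(4 corners)
unit = 4.21² × 0.96 / (4×255) = 0.0166815 mm³ per gray-sum
row 0: Σ corner-gray over 4 cells = 2517  → 41.9874
row 1: Σ corner-gray over 4 cells = 2306  → 38.4676
row 2: Σ corner-gray over 4 cells = 1957  → 32.6457
row 3: Σ corner-gray over 4 cells = 1356  → 22.6201
row 4: Σ corner-gray over 4 cells = 1389  → 23.1706
row 5: Σ corner-gray over 4 cells = 1909  → 31.8450
row 6: Σ corner-gray over 4 cells = 2319  → 38.6844
row 7: Σ corner-gray over 4 cells = 2232  → 37.2331
row 8: Σ corner-gray over 4 cells = 2077  → 34.6475
row 9: Σ corner-gray over 4 cells = 1925  → 32.1119
Σ rows: total corner-gray = 19987  → 333.4133 mm³


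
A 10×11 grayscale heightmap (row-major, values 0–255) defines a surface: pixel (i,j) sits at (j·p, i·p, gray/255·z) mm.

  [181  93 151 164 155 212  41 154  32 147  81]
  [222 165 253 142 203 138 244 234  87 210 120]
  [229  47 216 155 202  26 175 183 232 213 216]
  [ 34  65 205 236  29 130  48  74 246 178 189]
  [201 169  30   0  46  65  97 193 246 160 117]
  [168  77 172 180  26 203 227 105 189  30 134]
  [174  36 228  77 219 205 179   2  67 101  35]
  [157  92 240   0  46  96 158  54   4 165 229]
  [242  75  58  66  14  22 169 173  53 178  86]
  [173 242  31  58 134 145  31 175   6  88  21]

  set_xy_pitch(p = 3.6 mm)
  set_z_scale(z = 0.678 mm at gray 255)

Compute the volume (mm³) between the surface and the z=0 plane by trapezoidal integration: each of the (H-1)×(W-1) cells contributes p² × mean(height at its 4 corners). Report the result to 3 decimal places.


height_mm = gray/255 × 0.678; cell vol = 3.6² × mean(4 corners)
unit = 3.6² × 0.678 / (4×255) = 0.00861459 mm³ per gray-sum
row 0: Σ corner-gray over 10 cells = 6254  → 53.8756
row 1: Σ corner-gray over 10 cells = 7037  → 60.6209
row 2: Σ corner-gray over 10 cells = 5988  → 51.5842
row 3: Σ corner-gray over 10 cells = 4975  → 42.8576
row 4: Σ corner-gray over 10 cells = 5050  → 43.5037
row 5: Σ corner-gray over 10 cells = 5157  → 44.4254
row 6: Σ corner-gray over 10 cells = 4533  → 39.0499
row 7: Σ corner-gray over 10 cells = 4040  → 34.8029
row 8: Σ corner-gray over 10 cells = 3958  → 34.0965
Σ rows: total corner-gray = 46992  → 404.8167 mm³

404.817


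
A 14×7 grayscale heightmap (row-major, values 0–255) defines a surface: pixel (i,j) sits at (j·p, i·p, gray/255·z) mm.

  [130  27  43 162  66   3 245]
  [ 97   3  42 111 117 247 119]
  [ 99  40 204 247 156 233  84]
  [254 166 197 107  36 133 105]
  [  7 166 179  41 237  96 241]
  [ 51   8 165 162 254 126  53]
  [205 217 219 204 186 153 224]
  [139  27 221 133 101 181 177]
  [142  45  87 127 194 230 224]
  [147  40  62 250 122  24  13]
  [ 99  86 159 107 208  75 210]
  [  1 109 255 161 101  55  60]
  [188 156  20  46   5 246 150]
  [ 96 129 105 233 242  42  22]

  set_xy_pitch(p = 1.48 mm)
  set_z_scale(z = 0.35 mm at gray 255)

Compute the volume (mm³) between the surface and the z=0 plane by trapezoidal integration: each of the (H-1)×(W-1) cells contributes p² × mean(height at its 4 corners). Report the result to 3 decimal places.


30.902

height_mm = gray/255 × 0.35; cell vol = 1.48² × mean(4 corners)
unit = 1.48² × 0.35 / (4×255) = 0.000751608 mm³ per gray-sum
row 0: Σ corner-gray over 6 cells = 2233  → 1.6783
row 1: Σ corner-gray over 6 cells = 3199  → 2.4044
row 2: Σ corner-gray over 6 cells = 3580  → 2.6908
row 3: Σ corner-gray over 6 cells = 3323  → 2.4976
row 4: Σ corner-gray over 6 cells = 3220  → 2.4202
row 5: Σ corner-gray over 6 cells = 3921  → 2.9471
row 6: Σ corner-gray over 6 cells = 4029  → 3.0282
row 7: Σ corner-gray over 6 cells = 3374  → 2.5359
row 8: Σ corner-gray over 6 cells = 2888  → 2.1706
row 9: Σ corner-gray over 6 cells = 2735  → 2.0556
row 10: Σ corner-gray over 6 cells = 3002  → 2.2563
row 11: Σ corner-gray over 6 cells = 2707  → 2.0346
row 12: Σ corner-gray over 6 cells = 2904  → 2.1827
Σ rows: total corner-gray = 41115  → 30.9024 mm³


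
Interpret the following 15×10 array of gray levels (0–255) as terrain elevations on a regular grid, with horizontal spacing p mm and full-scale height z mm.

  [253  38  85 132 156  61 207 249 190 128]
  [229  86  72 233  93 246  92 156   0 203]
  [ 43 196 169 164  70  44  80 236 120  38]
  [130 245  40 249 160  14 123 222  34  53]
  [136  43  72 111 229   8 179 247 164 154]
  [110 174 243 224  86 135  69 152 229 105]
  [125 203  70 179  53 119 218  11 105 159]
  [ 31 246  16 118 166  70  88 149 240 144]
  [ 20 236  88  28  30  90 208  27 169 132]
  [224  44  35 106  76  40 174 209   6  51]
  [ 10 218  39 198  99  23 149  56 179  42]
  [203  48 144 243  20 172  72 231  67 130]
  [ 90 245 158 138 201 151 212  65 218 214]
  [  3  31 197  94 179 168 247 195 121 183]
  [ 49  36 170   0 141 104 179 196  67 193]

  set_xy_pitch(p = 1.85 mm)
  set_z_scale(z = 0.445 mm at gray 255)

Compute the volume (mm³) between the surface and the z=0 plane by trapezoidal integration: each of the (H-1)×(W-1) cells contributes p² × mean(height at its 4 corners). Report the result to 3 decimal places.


height_mm = gray/255 × 0.445; cell vol = 1.85² × mean(4 corners)
unit = 1.85² × 0.445 / (4×255) = 0.00149315 mm³ per gray-sum
row 0: Σ corner-gray over 9 cells = 5005  → 7.4732
row 1: Σ corner-gray over 9 cells = 4627  → 6.9088
row 2: Σ corner-gray over 9 cells = 4596  → 6.8625
row 3: Σ corner-gray over 9 cells = 4753  → 7.0969
row 4: Σ corner-gray over 9 cells = 5235  → 7.8166
row 5: Σ corner-gray over 9 cells = 5039  → 7.5240
row 6: Σ corner-gray over 9 cells = 4561  → 6.8103
row 7: Σ corner-gray over 9 cells = 4265  → 6.3683
row 8: Σ corner-gray over 9 cells = 3559  → 5.3141
row 9: Σ corner-gray over 9 cells = 3629  → 5.4186
row 10: Σ corner-gray over 9 cells = 4301  → 6.4220
row 11: Σ corner-gray over 9 cells = 5407  → 8.0735
row 12: Σ corner-gray over 9 cells = 5730  → 8.5557
row 13: Σ corner-gray over 9 cells = 4678  → 6.9850
Σ rows: total corner-gray = 65385  → 97.6296 mm³

97.630


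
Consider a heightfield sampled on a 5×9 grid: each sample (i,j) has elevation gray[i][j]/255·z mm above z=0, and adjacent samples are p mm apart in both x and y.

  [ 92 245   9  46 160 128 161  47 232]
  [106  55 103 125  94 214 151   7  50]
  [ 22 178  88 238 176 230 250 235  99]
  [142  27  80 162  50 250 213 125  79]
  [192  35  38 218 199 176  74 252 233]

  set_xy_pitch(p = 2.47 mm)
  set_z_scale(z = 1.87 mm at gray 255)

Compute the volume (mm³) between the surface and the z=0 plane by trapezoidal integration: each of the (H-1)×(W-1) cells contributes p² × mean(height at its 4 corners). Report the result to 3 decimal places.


height_mm = gray/255 × 1.87; cell vol = 2.47² × mean(4 corners)
unit = 2.47² × 1.87 / (4×255) = 0.011185 mm³ per gray-sum
row 0: Σ corner-gray over 8 cells = 3570  → 39.9304
row 1: Σ corner-gray over 8 cells = 4565  → 51.0594
row 2: Σ corner-gray over 8 cells = 4946  → 55.3209
row 3: Σ corner-gray over 8 cells = 4444  → 49.7061
Σ rows: total corner-gray = 17525  → 196.0168 mm³

196.017


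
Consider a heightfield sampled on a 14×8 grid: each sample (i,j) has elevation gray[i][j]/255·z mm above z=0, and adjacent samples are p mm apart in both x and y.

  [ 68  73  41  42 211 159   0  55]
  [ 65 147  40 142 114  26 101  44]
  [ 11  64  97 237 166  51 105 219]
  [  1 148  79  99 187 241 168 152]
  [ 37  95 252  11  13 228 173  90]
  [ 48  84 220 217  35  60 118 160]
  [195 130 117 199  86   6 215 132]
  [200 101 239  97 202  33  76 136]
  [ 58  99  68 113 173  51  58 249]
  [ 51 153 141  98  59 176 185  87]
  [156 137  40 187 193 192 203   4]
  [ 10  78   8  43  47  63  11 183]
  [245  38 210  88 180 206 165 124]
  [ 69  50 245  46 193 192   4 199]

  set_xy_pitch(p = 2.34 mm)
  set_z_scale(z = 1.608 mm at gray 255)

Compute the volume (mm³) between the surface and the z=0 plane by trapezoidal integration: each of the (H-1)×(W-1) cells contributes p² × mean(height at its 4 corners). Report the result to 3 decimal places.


height_mm = gray/255 × 1.608; cell vol = 2.34² × mean(4 corners)
unit = 2.34² × 1.608 / (4×255) = 0.00863212 mm³ per gray-sum
row 0: Σ corner-gray over 7 cells = 2424  → 20.9243
row 1: Σ corner-gray over 7 cells = 2919  → 25.1972
row 2: Σ corner-gray over 7 cells = 3667  → 31.6540
row 3: Σ corner-gray over 7 cells = 3668  → 31.6626
row 4: Σ corner-gray over 7 cells = 3347  → 28.8917
row 5: Σ corner-gray over 7 cells = 3509  → 30.2901
row 6: Σ corner-gray over 7 cells = 3665  → 31.6367
row 7: Σ corner-gray over 7 cells = 3263  → 28.1666
row 8: Σ corner-gray over 7 cells = 3193  → 27.5624
row 9: Σ corner-gray over 7 cells = 3826  → 33.0265
row 10: Σ corner-gray over 7 cells = 2757  → 23.7988
row 11: Σ corner-gray over 7 cells = 2836  → 24.4807
row 12: Σ corner-gray over 7 cells = 3871  → 33.4149
Σ rows: total corner-gray = 42945  → 370.7065 mm³

370.706


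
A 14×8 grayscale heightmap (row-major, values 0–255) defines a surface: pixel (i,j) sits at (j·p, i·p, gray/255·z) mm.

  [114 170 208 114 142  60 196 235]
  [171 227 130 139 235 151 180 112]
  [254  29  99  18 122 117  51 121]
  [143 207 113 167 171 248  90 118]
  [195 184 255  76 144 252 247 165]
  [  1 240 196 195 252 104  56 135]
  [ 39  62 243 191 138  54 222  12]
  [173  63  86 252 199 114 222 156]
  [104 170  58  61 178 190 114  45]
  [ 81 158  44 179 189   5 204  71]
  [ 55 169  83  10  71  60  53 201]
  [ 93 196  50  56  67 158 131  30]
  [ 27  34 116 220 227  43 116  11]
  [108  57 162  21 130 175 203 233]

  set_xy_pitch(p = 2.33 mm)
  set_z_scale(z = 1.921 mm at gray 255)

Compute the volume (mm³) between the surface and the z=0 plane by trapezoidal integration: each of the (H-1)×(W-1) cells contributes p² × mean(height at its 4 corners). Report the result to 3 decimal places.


498.911

height_mm = gray/255 × 1.921; cell vol = 2.33² × mean(4 corners)
unit = 2.33² × 1.921 / (4×255) = 0.0102244 mm³ per gray-sum
row 0: Σ corner-gray over 7 cells = 4536  → 46.3780
row 1: Σ corner-gray over 7 cells = 3654  → 37.3601
row 2: Σ corner-gray over 7 cells = 3500  → 35.7855
row 3: Σ corner-gray over 7 cells = 4929  → 50.3962
row 4: Σ corner-gray over 7 cells = 4898  → 50.0792
row 5: Σ corner-gray over 7 cells = 4093  → 41.8486
row 6: Σ corner-gray over 7 cells = 4072  → 41.6339
row 7: Σ corner-gray over 7 cells = 3892  → 39.7935
row 8: Σ corner-gray over 7 cells = 3401  → 34.7733
row 9: Σ corner-gray over 7 cells = 2858  → 29.2214
row 10: Σ corner-gray over 7 cells = 2587  → 26.4506
row 11: Σ corner-gray over 7 cells = 2989  → 30.5608
row 12: Σ corner-gray over 7 cells = 3387  → 34.6301
Σ rows: total corner-gray = 48796  → 498.9112 mm³


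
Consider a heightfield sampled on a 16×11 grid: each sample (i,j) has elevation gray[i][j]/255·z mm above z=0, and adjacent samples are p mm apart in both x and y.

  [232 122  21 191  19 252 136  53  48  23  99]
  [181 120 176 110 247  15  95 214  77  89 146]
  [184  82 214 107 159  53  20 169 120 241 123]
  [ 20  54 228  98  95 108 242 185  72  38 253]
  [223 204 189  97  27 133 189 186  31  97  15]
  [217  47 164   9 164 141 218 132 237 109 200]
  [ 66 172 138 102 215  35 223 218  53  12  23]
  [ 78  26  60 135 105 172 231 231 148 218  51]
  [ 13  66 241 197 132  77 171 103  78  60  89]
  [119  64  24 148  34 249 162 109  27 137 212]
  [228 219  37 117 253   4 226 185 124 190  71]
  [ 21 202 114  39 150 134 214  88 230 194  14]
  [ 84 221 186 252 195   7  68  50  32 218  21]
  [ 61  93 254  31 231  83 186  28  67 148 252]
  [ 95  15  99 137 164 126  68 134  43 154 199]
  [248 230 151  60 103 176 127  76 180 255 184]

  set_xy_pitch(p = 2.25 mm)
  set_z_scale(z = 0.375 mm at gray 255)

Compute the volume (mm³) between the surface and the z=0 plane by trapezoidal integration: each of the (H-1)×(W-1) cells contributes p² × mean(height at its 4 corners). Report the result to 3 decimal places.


height_mm = gray/255 × 0.375; cell vol = 2.25² × mean(4 corners)
unit = 2.25² × 0.375 / (4×255) = 0.00186121 mm³ per gray-sum
row 0: Σ corner-gray over 10 cells = 4674  → 8.6993
row 1: Σ corner-gray over 10 cells = 5250  → 9.7714
row 2: Σ corner-gray over 10 cells = 5150  → 9.5852
row 3: Σ corner-gray over 10 cells = 5057  → 9.4122
row 4: Σ corner-gray over 10 cells = 5403  → 10.0561
row 5: Σ corner-gray over 10 cells = 5284  → 9.8347
row 6: Σ corner-gray over 10 cells = 5206  → 9.6895
row 7: Σ corner-gray over 10 cells = 5133  → 9.5536
row 8: Σ corner-gray over 10 cells = 4591  → 8.5448
row 9: Σ corner-gray over 10 cells = 5248  → 9.7676
row 10: Σ corner-gray over 10 cells = 5774  → 10.7466
row 11: Σ corner-gray over 10 cells = 5328  → 9.9165
row 12: Σ corner-gray over 10 cells = 5118  → 9.5257
row 13: Σ corner-gray over 10 cells = 4729  → 8.8017
row 14: Σ corner-gray over 10 cells = 5322  → 9.9054
Σ rows: total corner-gray = 77267  → 143.8104 mm³

143.810


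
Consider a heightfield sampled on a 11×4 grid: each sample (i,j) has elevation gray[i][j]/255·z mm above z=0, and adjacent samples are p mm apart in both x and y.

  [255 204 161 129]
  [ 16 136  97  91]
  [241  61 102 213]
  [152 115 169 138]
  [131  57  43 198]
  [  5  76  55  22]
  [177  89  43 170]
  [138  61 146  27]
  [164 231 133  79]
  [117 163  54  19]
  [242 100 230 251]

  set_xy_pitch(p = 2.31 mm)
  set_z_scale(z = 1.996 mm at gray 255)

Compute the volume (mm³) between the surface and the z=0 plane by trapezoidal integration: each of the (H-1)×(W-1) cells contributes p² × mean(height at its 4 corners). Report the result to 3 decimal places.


143.964

height_mm = gray/255 × 1.996; cell vol = 2.31² × mean(4 corners)
unit = 2.31² × 1.996 / (4×255) = 0.010442 mm³ per gray-sum
row 0: Σ corner-gray over 3 cells = 1687  → 17.6157
row 1: Σ corner-gray over 3 cells = 1353  → 14.1280
row 2: Σ corner-gray over 3 cells = 1638  → 17.1040
row 3: Σ corner-gray over 3 cells = 1387  → 14.4831
row 4: Σ corner-gray over 3 cells = 818  → 8.5416
row 5: Σ corner-gray over 3 cells = 900  → 9.3978
row 6: Σ corner-gray over 3 cells = 1190  → 12.4260
row 7: Σ corner-gray over 3 cells = 1550  → 16.1851
row 8: Σ corner-gray over 3 cells = 1541  → 16.0911
row 9: Σ corner-gray over 3 cells = 1723  → 17.9916
Σ rows: total corner-gray = 13787  → 143.9641 mm³


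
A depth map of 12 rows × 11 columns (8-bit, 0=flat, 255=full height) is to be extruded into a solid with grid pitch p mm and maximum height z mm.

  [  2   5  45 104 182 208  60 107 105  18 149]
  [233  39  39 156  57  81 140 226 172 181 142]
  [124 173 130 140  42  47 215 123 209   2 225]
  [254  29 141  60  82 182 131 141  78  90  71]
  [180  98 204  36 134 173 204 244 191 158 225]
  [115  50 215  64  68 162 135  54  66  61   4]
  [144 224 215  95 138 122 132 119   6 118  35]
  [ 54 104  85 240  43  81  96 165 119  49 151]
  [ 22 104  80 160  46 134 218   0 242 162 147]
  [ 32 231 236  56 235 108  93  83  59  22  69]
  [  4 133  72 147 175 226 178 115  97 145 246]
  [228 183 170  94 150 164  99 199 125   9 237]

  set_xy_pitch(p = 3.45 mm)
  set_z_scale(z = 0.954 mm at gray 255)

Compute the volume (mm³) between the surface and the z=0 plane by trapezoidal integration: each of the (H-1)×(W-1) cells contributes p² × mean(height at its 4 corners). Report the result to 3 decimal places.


602.794

height_mm = gray/255 × 0.954; cell vol = 3.45² × mean(4 corners)
unit = 3.45² × 0.954 / (4×255) = 0.0111323 mm³ per gray-sum
row 0: Σ corner-gray over 10 cells = 4376  → 48.7151
row 1: Σ corner-gray over 10 cells = 5068  → 56.4187
row 2: Σ corner-gray over 10 cells = 4704  → 52.3665
row 3: Σ corner-gray over 10 cells = 5482  → 61.0275
row 4: Σ corner-gray over 10 cells = 5158  → 57.4206
row 5: Σ corner-gray over 10 cells = 4386  → 48.8264
row 6: Σ corner-gray over 10 cells = 4686  → 52.1661
row 7: Σ corner-gray over 10 cells = 4630  → 51.5427
row 8: Σ corner-gray over 10 cells = 4808  → 53.5243
row 9: Σ corner-gray over 10 cells = 5173  → 57.5876
row 10: Σ corner-gray over 10 cells = 5677  → 63.1983
Σ rows: total corner-gray = 54148  → 602.7939 mm³


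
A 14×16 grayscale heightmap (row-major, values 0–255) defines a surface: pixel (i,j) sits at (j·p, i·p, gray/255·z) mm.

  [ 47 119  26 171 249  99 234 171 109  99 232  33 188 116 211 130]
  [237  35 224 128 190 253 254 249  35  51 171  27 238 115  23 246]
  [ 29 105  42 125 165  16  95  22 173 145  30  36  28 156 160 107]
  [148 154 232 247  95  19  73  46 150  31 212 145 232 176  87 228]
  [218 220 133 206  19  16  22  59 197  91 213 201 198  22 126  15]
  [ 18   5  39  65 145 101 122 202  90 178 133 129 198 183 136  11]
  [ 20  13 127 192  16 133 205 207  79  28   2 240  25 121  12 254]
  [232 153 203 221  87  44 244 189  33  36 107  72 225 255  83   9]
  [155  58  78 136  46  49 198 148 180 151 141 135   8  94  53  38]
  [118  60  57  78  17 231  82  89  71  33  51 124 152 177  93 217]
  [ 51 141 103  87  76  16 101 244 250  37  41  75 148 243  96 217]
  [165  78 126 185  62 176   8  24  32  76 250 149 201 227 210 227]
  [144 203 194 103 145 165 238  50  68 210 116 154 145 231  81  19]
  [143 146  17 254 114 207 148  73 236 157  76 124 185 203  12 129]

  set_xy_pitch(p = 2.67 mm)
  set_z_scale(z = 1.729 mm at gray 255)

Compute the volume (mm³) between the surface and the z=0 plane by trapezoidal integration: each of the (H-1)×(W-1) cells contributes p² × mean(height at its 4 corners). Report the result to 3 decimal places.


height_mm = gray/255 × 1.729; cell vol = 2.67² × mean(4 corners)
unit = 2.67² × 1.729 / (4×255) = 0.0120842 mm³ per gray-sum
row 0: Σ corner-gray over 15 cells = 8760  → 105.8575
row 1: Σ corner-gray over 15 cells = 7201  → 87.0182
row 2: Σ corner-gray over 15 cells = 6906  → 83.4534
row 3: Σ corner-gray over 15 cells = 7853  → 94.8971
row 4: Σ corner-gray over 15 cells = 7160  → 86.5228
row 5: Σ corner-gray over 15 cells = 6555  → 79.2118
row 6: Σ corner-gray over 15 cells = 7219  → 87.2357
row 7: Σ corner-gray over 15 cells = 7288  → 88.0695
row 8: Σ corner-gray over 15 cells = 6108  → 73.8102
row 9: Σ corner-gray over 15 cells = 6549  → 79.1393
row 10: Σ corner-gray over 15 cells = 7584  → 91.6465
row 11: Σ corner-gray over 15 cells = 8369  → 101.1325
row 12: Σ corner-gray over 15 cells = 8545  → 103.2594
Σ rows: total corner-gray = 96097  → 1161.2539 mm³

1161.254


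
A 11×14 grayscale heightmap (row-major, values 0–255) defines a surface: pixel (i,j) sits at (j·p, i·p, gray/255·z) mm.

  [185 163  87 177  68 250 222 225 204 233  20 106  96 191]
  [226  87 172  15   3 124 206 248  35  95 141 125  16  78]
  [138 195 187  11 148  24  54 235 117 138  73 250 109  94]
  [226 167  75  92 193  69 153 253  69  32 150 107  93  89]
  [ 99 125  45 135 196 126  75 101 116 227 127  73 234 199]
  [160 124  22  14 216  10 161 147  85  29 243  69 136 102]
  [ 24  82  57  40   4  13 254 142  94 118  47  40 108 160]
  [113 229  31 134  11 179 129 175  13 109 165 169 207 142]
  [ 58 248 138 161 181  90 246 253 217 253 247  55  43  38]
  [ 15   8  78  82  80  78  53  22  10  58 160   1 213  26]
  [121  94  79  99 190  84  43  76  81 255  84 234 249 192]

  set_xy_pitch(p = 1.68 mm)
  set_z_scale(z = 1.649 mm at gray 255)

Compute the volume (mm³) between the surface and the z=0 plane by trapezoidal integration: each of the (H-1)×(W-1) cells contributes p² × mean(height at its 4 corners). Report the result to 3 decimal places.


height_mm = gray/255 × 1.649; cell vol = 1.68² × mean(4 corners)
unit = 1.68² × 1.649 / (4×255) = 0.00456288 mm³ per gray-sum
row 0: Σ corner-gray over 13 cells = 6916  → 31.5569
row 1: Σ corner-gray over 13 cells = 6152  → 28.0708
row 2: Σ corner-gray over 13 cells = 6535  → 29.8184
row 3: Σ corner-gray over 13 cells = 6679  → 30.4755
row 4: Σ corner-gray over 13 cells = 6232  → 28.4359
row 5: Σ corner-gray over 13 cells = 4956  → 22.6136
row 6: Σ corner-gray over 13 cells = 5539  → 25.2738
row 7: Σ corner-gray over 13 cells = 7717  → 35.2117
row 8: Σ corner-gray over 13 cells = 6087  → 27.7743
row 9: Σ corner-gray over 13 cells = 5176  → 23.6175
Σ rows: total corner-gray = 61989  → 282.8484 mm³

282.848


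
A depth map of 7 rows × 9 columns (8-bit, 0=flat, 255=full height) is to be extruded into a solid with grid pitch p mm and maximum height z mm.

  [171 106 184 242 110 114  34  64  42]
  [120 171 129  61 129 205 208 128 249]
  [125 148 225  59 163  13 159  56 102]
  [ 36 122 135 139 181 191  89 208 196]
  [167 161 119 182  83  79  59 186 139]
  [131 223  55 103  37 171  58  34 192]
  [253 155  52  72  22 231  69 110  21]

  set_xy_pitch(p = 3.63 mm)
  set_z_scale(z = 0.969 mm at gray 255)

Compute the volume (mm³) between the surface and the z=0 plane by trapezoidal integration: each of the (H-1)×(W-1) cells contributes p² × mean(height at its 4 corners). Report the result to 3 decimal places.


height_mm = gray/255 × 0.969; cell vol = 3.63² × mean(4 corners)
unit = 3.63² × 0.969 / (4×255) = 0.0125181 mm³ per gray-sum
row 0: Σ corner-gray over 8 cells = 4352  → 54.4786
row 1: Σ corner-gray over 8 cells = 4304  → 53.8777
row 2: Σ corner-gray over 8 cells = 4235  → 53.0140
row 3: Σ corner-gray over 8 cells = 4406  → 55.1546
row 4: Σ corner-gray over 8 cells = 3729  → 46.6798
row 5: Σ corner-gray over 8 cells = 3381  → 42.3235
Σ rows: total corner-gray = 24407  → 305.5282 mm³

305.528


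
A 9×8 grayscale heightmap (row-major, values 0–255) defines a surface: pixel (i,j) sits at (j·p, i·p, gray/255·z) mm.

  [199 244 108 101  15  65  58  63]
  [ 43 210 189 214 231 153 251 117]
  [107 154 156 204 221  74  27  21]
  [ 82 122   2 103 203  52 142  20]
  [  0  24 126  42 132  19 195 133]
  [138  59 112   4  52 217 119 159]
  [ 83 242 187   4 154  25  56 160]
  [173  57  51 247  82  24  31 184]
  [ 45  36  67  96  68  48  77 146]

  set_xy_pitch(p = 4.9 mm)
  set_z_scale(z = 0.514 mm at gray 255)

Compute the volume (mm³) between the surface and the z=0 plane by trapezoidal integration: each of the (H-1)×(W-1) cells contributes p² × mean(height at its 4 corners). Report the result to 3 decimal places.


304.112

height_mm = gray/255 × 0.514; cell vol = 4.9² × mean(4 corners)
unit = 4.9² × 0.514 / (4×255) = 0.0120992 mm³ per gray-sum
row 0: Σ corner-gray over 7 cells = 4100  → 49.6065
row 1: Σ corner-gray over 7 cells = 4456  → 53.9138
row 2: Σ corner-gray over 7 cells = 3150  → 38.1123
row 3: Σ corner-gray over 7 cells = 2559  → 30.9617
row 4: Σ corner-gray over 7 cells = 2632  → 31.8450
row 5: Σ corner-gray over 7 cells = 3002  → 36.3217
row 6: Σ corner-gray over 7 cells = 2920  → 35.3295
row 7: Σ corner-gray over 7 cells = 2316  → 28.0216
Σ rows: total corner-gray = 25135  → 304.1123 mm³


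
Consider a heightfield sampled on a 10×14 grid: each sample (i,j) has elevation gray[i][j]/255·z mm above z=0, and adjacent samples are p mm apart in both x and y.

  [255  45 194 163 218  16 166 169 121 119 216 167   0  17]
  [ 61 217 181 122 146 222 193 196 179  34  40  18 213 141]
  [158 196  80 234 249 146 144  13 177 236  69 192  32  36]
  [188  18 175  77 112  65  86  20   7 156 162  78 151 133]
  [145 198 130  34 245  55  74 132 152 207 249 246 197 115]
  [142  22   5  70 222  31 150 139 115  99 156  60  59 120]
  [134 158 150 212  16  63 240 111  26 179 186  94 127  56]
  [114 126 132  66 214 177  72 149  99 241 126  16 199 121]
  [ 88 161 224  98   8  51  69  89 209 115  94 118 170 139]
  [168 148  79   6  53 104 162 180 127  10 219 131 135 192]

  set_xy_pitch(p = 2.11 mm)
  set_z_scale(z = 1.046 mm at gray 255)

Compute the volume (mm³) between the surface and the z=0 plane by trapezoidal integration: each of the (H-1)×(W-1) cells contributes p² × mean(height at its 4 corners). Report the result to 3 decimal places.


271.114

height_mm = gray/255 × 1.046; cell vol = 2.11² × mean(4 corners)
unit = 2.11² × 1.046 / (4×255) = 0.00456558 mm³ per gray-sum
row 0: Σ corner-gray over 13 cells = 7184  → 32.7992
row 1: Σ corner-gray over 13 cells = 7454  → 34.0319
row 2: Σ corner-gray over 13 cells = 6265  → 28.6034
row 3: Σ corner-gray over 13 cells = 6633  → 30.2835
row 4: Σ corner-gray over 13 cells = 6616  → 30.2059
row 5: Σ corner-gray over 13 cells = 5832  → 26.6265
row 6: Σ corner-gray over 13 cells = 6783  → 30.9684
row 7: Σ corner-gray over 13 cells = 6508  → 29.7128
row 8: Σ corner-gray over 13 cells = 6107  → 27.8820
Σ rows: total corner-gray = 59382  → 271.1136 mm³


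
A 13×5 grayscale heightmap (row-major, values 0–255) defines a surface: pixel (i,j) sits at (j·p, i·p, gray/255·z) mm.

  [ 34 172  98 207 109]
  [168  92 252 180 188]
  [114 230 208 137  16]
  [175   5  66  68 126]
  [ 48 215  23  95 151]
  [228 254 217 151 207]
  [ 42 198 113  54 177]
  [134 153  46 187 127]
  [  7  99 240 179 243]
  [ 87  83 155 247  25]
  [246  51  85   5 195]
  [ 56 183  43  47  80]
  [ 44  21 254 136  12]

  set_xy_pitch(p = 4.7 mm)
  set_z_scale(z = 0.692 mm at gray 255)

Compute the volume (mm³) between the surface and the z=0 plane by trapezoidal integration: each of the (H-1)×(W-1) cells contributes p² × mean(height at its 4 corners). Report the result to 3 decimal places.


height_mm = gray/255 × 0.692; cell vol = 4.7² × mean(4 corners)
unit = 4.7² × 0.692 / (4×255) = 0.0149865 mm³ per gray-sum
row 0: Σ corner-gray over 4 cells = 2501  → 37.4814
row 1: Σ corner-gray over 4 cells = 2684  → 40.2239
row 2: Σ corner-gray over 4 cells = 1859  → 27.8600
row 3: Σ corner-gray over 4 cells = 1444  → 21.6406
row 4: Σ corner-gray over 4 cells = 2544  → 38.1258
row 5: Σ corner-gray over 4 cells = 2628  → 39.3847
row 6: Σ corner-gray over 4 cells = 1982  → 29.7033
row 7: Σ corner-gray over 4 cells = 2319  → 34.7538
row 8: Σ corner-gray over 4 cells = 2368  → 35.4881
row 9: Σ corner-gray over 4 cells = 1805  → 27.0507
row 10: Σ corner-gray over 4 cells = 1405  → 21.0561
row 11: Σ corner-gray over 4 cells = 1560  → 23.3790
Σ rows: total corner-gray = 25099  → 376.1474 mm³

376.147


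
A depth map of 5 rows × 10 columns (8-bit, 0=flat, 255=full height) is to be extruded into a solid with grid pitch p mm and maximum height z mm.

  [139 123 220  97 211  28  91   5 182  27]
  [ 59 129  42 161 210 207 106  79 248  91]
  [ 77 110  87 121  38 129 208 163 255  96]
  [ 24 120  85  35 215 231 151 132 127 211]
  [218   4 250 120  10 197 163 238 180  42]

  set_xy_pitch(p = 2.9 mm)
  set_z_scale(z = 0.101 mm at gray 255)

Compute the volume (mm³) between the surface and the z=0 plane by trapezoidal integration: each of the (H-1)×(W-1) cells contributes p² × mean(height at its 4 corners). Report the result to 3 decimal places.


16.102

height_mm = gray/255 × 0.101; cell vol = 2.9² × mean(4 corners)
unit = 2.9² × 0.101 / (4×255) = 0.000832755 mm³ per gray-sum
row 0: Σ corner-gray over 9 cells = 4594  → 3.8257
row 1: Σ corner-gray over 9 cells = 4909  → 4.0880
row 2: Σ corner-gray over 9 cells = 4822  → 4.0155
row 3: Σ corner-gray over 9 cells = 5011  → 4.1729
Σ rows: total corner-gray = 19336  → 16.1021 mm³


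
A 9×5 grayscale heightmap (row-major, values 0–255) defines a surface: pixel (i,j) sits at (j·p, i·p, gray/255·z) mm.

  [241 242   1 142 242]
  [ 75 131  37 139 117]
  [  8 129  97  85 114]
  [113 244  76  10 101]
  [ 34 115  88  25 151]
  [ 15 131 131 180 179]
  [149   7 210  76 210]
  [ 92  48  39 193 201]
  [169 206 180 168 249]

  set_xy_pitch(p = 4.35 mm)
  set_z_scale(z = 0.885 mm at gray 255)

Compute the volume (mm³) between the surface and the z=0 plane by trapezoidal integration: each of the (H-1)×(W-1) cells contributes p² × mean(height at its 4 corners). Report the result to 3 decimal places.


height_mm = gray/255 × 0.885; cell vol = 4.35² × mean(4 corners)
unit = 4.35² × 0.885 / (4×255) = 0.0164181 mm³ per gray-sum
row 0: Σ corner-gray over 4 cells = 2059  → 33.8048
row 1: Σ corner-gray over 4 cells = 1550  → 25.4480
row 2: Σ corner-gray over 4 cells = 1618  → 26.5644
row 3: Σ corner-gray over 4 cells = 1515  → 24.8733
row 4: Σ corner-gray over 4 cells = 1719  → 28.2226
row 5: Σ corner-gray over 4 cells = 2023  → 33.2137
row 6: Σ corner-gray over 4 cells = 1798  → 29.5197
row 7: Σ corner-gray over 4 cells = 2379  → 39.0585
Σ rows: total corner-gray = 14661  → 240.7051 mm³

240.705


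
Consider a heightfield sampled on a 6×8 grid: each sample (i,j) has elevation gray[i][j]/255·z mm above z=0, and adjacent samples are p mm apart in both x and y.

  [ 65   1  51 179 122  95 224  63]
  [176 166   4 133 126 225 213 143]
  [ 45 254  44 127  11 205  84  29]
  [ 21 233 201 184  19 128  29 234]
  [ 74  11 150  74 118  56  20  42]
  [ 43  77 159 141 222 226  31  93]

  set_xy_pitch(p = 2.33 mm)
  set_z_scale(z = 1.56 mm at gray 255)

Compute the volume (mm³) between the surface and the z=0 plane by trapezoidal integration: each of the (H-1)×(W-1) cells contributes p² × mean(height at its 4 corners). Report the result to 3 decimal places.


height_mm = gray/255 × 1.56; cell vol = 2.33² × mean(4 corners)
unit = 2.33² × 1.56 / (4×255) = 0.00830302 mm³ per gray-sum
row 0: Σ corner-gray over 7 cells = 3525  → 29.2682
row 1: Σ corner-gray over 7 cells = 3577  → 29.6999
row 2: Σ corner-gray over 7 cells = 3367  → 27.9563
row 3: Σ corner-gray over 7 cells = 2817  → 23.3896
row 4: Σ corner-gray over 7 cells = 2822  → 23.4311
Σ rows: total corner-gray = 16108  → 133.7451 mm³

133.745


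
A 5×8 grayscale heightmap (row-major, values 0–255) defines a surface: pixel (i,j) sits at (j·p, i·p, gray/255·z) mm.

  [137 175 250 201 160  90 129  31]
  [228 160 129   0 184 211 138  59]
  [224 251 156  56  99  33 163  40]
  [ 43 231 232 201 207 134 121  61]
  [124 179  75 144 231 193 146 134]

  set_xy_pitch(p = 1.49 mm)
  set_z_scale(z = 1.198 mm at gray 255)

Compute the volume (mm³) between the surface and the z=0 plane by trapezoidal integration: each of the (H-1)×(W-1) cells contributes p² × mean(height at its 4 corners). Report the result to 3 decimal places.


43.040

height_mm = gray/255 × 1.198; cell vol = 1.49² × mean(4 corners)
unit = 1.49² × 1.198 / (4×255) = 0.00260753 mm³ per gray-sum
row 0: Σ corner-gray over 7 cells = 4109  → 10.7143
row 1: Σ corner-gray over 7 cells = 3711  → 9.6765
row 2: Σ corner-gray over 7 cells = 4136  → 10.7847
row 3: Σ corner-gray over 7 cells = 4550  → 11.8643
Σ rows: total corner-gray = 16506  → 43.0399 mm³


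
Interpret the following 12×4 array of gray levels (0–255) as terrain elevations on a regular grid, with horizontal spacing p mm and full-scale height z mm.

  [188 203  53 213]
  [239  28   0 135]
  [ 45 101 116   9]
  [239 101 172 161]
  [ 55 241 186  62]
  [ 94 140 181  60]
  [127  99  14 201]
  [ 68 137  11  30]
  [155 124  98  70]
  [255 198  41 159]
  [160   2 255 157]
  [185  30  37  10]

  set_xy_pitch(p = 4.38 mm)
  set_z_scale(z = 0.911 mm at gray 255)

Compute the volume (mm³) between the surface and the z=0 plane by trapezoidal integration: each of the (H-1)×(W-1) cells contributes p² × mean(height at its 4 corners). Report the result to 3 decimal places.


height_mm = gray/255 × 0.911; cell vol = 4.38² × mean(4 corners)
unit = 4.38² × 0.911 / (4×255) = 0.0171343 mm³ per gray-sum
row 0: Σ corner-gray over 3 cells = 1343  → 23.0114
row 1: Σ corner-gray over 3 cells = 918  → 15.7293
row 2: Σ corner-gray over 3 cells = 1434  → 24.5706
row 3: Σ corner-gray over 3 cells = 1917  → 32.8465
row 4: Σ corner-gray over 3 cells = 1767  → 30.2763
row 5: Σ corner-gray over 3 cells = 1350  → 23.1313
row 6: Σ corner-gray over 3 cells = 948  → 16.2433
row 7: Σ corner-gray over 3 cells = 1063  → 18.2138
row 8: Σ corner-gray over 3 cells = 1561  → 26.7466
row 9: Σ corner-gray over 3 cells = 1723  → 29.5224
row 10: Σ corner-gray over 3 cells = 1160  → 19.8758
Σ rows: total corner-gray = 15184  → 260.1672 mm³

260.167


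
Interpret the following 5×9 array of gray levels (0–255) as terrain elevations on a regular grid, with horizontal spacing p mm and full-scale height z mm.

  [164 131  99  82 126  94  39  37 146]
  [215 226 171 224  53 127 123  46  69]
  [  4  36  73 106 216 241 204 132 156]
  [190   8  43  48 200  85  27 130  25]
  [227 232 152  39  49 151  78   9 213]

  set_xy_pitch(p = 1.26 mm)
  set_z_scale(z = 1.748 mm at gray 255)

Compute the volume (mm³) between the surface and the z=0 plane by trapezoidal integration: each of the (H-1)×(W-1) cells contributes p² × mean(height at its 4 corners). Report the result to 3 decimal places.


40.212

height_mm = gray/255 × 1.748; cell vol = 1.26² × mean(4 corners)
unit = 1.26² × 1.748 / (4×255) = 0.00272071 mm³ per gray-sum
row 0: Σ corner-gray over 8 cells = 3750  → 10.2027
row 1: Σ corner-gray over 8 cells = 4400  → 11.9711
row 2: Σ corner-gray over 8 cells = 3473  → 9.4490
row 3: Σ corner-gray over 8 cells = 3157  → 8.5893
Σ rows: total corner-gray = 14780  → 40.2121 mm³


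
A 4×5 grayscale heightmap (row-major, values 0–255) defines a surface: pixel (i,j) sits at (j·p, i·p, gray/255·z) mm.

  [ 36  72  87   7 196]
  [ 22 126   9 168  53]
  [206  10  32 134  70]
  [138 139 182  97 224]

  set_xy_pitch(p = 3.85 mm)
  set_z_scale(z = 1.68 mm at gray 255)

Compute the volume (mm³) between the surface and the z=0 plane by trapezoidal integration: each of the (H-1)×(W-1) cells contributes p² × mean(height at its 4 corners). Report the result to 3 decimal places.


height_mm = gray/255 × 1.68; cell vol = 3.85² × mean(4 corners)
unit = 3.85² × 1.68 / (4×255) = 0.0244135 mm³ per gray-sum
row 0: Σ corner-gray over 4 cells = 1245  → 30.3948
row 1: Σ corner-gray over 4 cells = 1309  → 31.9573
row 2: Σ corner-gray over 4 cells = 1826  → 44.5791
Σ rows: total corner-gray = 4380  → 106.9313 mm³

106.931


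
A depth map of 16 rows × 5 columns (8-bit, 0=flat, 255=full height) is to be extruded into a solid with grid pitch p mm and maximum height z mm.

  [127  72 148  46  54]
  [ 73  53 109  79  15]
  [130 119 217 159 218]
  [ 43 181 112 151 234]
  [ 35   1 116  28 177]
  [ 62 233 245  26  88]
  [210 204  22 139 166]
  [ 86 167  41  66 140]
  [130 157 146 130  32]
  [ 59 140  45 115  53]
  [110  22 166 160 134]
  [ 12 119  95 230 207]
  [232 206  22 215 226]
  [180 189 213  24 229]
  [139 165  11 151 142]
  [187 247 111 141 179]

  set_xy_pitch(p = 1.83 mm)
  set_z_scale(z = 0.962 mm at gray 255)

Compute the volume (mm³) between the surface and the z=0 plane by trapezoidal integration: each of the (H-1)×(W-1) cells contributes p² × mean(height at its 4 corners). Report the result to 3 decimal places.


94.618

height_mm = gray/255 × 0.962; cell vol = 1.83² × mean(4 corners)
unit = 1.83² × 0.962 / (4×255) = 0.00315847 mm³ per gray-sum
row 0: Σ corner-gray over 4 cells = 1283  → 4.0523
row 1: Σ corner-gray over 4 cells = 1908  → 6.0264
row 2: Σ corner-gray over 4 cells = 2503  → 7.9057
row 3: Σ corner-gray over 4 cells = 1667  → 5.2652
row 4: Σ corner-gray over 4 cells = 1660  → 5.2431
row 5: Σ corner-gray over 4 cells = 2264  → 7.1508
row 6: Σ corner-gray over 4 cells = 1880  → 5.9379
row 7: Σ corner-gray over 4 cells = 1802  → 5.6916
row 8: Σ corner-gray over 4 cells = 1740  → 5.4957
row 9: Σ corner-gray over 4 cells = 1652  → 5.2178
row 10: Σ corner-gray over 4 cells = 2047  → 6.4654
row 11: Σ corner-gray over 4 cells = 2451  → 7.7414
row 12: Σ corner-gray over 4 cells = 2605  → 8.2278
row 13: Σ corner-gray over 4 cells = 2196  → 6.9360
row 14: Σ corner-gray over 4 cells = 2299  → 7.2613
Σ rows: total corner-gray = 29957  → 94.6184 mm³


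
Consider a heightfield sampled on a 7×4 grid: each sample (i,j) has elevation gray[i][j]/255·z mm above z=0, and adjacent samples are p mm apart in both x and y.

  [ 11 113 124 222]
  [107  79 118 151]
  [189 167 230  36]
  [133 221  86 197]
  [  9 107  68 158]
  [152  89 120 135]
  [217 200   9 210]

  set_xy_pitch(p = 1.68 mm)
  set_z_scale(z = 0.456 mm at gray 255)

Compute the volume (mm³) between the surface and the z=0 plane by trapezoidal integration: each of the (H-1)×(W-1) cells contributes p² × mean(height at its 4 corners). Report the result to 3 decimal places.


height_mm = gray/255 × 0.456; cell vol = 1.68² × mean(4 corners)
unit = 1.68² × 0.456 / (4×255) = 0.00126178 mm³ per gray-sum
row 0: Σ corner-gray over 3 cells = 1359  → 1.7148
row 1: Σ corner-gray over 3 cells = 1671  → 2.1084
row 2: Σ corner-gray over 3 cells = 1963  → 2.4769
row 3: Σ corner-gray over 3 cells = 1461  → 1.8435
row 4: Σ corner-gray over 3 cells = 1222  → 1.5419
row 5: Σ corner-gray over 3 cells = 1550  → 1.9558
Σ rows: total corner-gray = 9226  → 11.6412 mm³

11.641


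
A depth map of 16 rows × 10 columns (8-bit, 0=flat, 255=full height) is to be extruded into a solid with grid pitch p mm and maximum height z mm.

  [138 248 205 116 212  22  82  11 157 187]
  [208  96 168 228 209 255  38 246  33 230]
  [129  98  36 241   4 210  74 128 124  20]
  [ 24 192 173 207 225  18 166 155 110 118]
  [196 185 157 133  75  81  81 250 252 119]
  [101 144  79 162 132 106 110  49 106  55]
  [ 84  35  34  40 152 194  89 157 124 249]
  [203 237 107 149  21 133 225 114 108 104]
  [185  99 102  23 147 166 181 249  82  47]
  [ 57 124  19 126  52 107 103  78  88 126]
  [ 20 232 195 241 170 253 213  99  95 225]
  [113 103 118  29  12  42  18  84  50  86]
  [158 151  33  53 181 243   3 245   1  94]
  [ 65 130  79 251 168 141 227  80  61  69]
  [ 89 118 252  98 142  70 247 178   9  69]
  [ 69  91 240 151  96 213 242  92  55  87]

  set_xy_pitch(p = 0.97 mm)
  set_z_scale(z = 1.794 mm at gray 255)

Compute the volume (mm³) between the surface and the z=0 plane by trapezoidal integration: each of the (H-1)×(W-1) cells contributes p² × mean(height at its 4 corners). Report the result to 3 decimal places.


height_mm = gray/255 × 1.794; cell vol = 0.97² × mean(4 corners)
unit = 0.97² × 1.794 / (4×255) = 0.00165488 mm³ per gray-sum
row 0: Σ corner-gray over 9 cells = 5415  → 8.9612
row 1: Σ corner-gray over 9 cells = 4963  → 8.2132
row 2: Σ corner-gray over 9 cells = 4613  → 7.6339
row 3: Σ corner-gray over 9 cells = 5377  → 8.8983
row 4: Σ corner-gray over 9 cells = 4675  → 7.7366
row 5: Σ corner-gray over 9 cells = 3915  → 6.4788
row 6: Σ corner-gray over 9 cells = 4478  → 7.4105
row 7: Σ corner-gray over 9 cells = 4825  → 7.9848
row 8: Σ corner-gray over 9 cells = 3907  → 6.4656
row 9: Σ corner-gray over 9 cells = 4818  → 7.9732
row 10: Σ corner-gray over 9 cells = 4352  → 7.2020
row 11: Σ corner-gray over 9 cells = 3183  → 5.2675
row 12: Σ corner-gray over 9 cells = 4480  → 7.4138
row 13: Σ corner-gray over 9 cells = 4794  → 7.9335
row 14: Σ corner-gray over 9 cells = 4902  → 8.1122
Σ rows: total corner-gray = 68697  → 113.6851 mm³

113.685


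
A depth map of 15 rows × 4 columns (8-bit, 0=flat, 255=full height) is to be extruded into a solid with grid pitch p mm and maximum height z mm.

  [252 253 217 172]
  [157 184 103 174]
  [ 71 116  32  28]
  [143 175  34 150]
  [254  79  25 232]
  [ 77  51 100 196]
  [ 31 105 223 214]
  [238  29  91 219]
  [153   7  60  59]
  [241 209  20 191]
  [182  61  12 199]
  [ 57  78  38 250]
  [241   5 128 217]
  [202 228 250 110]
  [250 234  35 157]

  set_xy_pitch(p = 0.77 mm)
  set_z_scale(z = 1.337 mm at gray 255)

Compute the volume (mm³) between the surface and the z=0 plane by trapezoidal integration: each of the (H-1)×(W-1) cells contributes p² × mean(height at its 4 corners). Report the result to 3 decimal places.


16.051

height_mm = gray/255 × 1.337; cell vol = 0.77² × mean(4 corners)
unit = 0.77² × 1.337 / (4×255) = 0.000777164 mm³ per gray-sum
row 0: Σ corner-gray over 3 cells = 2269  → 1.7634
row 1: Σ corner-gray over 3 cells = 1300  → 1.0103
row 2: Σ corner-gray over 3 cells = 1106  → 0.8595
row 3: Σ corner-gray over 3 cells = 1405  → 1.0919
row 4: Σ corner-gray over 3 cells = 1269  → 0.9862
row 5: Σ corner-gray over 3 cells = 1476  → 1.1471
row 6: Σ corner-gray over 3 cells = 1598  → 1.2419
row 7: Σ corner-gray over 3 cells = 1043  → 0.8106
row 8: Σ corner-gray over 3 cells = 1236  → 0.9606
row 9: Σ corner-gray over 3 cells = 1417  → 1.1012
row 10: Σ corner-gray over 3 cells = 1066  → 0.8285
row 11: Σ corner-gray over 3 cells = 1263  → 0.9816
row 12: Σ corner-gray over 3 cells = 1992  → 1.5481
row 13: Σ corner-gray over 3 cells = 2213  → 1.7199
Σ rows: total corner-gray = 20653  → 16.0508 mm³
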